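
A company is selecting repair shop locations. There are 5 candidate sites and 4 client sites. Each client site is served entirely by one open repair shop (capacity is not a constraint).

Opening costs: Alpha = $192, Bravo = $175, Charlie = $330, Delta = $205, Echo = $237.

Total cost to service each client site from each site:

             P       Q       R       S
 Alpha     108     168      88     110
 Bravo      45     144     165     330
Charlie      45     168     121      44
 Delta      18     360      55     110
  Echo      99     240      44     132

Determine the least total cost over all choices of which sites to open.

For any fixed open set, each client site goes to its cheapest open site; total = fixed + service.
{Alpha}: P→Alpha 108, Q→Alpha 168, R→Alpha 88, S→Alpha 110. Service 474; fixed 192; total 666.
{Bravo, Delta}: service 327 + fixed 380 = 707
{Charlie}: P→Charlie 45, Q→Charlie 168, R→Charlie 121, S→Charlie 44. Service 378; fixed 330; total 708.
{Alpha, Bravo, Charlie, Delta, Echo}: P→Delta 18, Q→Bravo 144, R→Echo 44, S→Charlie 44. Service 250; fixed 1139; total 1389.
No other subset beats 666.

Minimum total cost: 666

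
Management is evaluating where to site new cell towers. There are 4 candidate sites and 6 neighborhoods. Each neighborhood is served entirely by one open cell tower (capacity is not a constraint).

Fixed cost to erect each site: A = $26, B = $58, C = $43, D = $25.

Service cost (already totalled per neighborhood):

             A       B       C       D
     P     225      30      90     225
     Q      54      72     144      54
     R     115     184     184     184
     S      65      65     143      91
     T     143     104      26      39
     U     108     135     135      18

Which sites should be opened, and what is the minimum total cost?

For any fixed open set, each neighborhood goes to its cheapest open site; total = fixed + service.
{A, B, D}: P→B 30, Q→A 54, R→A 115, S→A 65, T→D 39, U→D 18. Service 321; fixed 109; total 430.
{A, B, C, D}: service 308 + fixed 152 = 460
{A, C, D}: P→C 90, Q→A 54, R→A 115, S→A 65, T→C 26, U→D 18. Service 368; fixed 94; total 462.
{D}: P→D 225, Q→D 54, R→D 184, S→D 91, T→D 39, U→D 18. Service 611; fixed 25; total 636.
No other subset beats 430.

Open A, B and D; minimum total cost 430.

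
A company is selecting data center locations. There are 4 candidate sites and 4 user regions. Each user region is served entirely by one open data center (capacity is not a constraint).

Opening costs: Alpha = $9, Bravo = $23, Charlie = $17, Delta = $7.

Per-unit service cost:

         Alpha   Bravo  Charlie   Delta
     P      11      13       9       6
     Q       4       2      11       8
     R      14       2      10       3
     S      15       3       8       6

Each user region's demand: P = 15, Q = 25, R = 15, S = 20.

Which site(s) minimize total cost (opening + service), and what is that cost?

Open Bravo and Delta; minimum total cost 260.

For any fixed open set, each user region goes to its cheapest open site; total = fixed + service.
{Bravo, Delta}: P→Delta 6·15=90, Q→Bravo 2·25=50, R→Bravo 2·15=30, S→Bravo 3·20=60. Service 230; fixed 30; total 260.
{Alpha, Bravo, Delta}: P→Delta 6·15=90, Q→Bravo 2·25=50, R→Bravo 2·15=30, S→Bravo 3·20=60. Service 230; fixed 39; total 269.
{Bravo, Charlie, Delta}: service 230 + fixed 47 = 277
{Alpha, Bravo, Charlie, Delta}: service 230 + fixed 56 = 286
No other subset beats 260.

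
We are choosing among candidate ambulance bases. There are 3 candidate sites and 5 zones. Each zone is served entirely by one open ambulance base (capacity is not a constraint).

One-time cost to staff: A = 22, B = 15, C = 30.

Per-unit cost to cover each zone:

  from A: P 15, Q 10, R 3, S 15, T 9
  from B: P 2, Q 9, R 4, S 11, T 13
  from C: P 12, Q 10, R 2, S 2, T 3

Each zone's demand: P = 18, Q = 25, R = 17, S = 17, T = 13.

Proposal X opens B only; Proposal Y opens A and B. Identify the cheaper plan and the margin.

Proposal X: {B}: P→B 2·18=36, Q→B 9·25=225, R→B 4·17=68, S→B 11·17=187, T→B 13·13=169. Service 685; fixed 15; total 700.
Proposal Y: {A, B}: P→B 2·18=36, Q→B 9·25=225, R→A 3·17=51, S→B 11·17=187, T→A 9·13=117. Service 616; fixed 37; total 653.
Difference: |700 − 653| = 47.

Proposal Y is cheaper by 47.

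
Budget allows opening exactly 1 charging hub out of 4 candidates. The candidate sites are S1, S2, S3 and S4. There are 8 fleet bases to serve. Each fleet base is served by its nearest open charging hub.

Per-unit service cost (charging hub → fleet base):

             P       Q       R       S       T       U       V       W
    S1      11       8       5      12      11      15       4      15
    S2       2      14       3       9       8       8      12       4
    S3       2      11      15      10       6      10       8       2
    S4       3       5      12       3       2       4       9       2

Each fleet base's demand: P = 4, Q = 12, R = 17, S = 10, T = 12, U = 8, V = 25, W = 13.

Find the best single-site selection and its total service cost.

Choose S4 only; total service cost 613.

With exactly 1 open, each fleet base uses its cheapest among the chosen.
{S4}: P→S4 3·4=12, Q→S4 5·12=60, R→S4 12·17=204, S→S4 3·10=30, T→S4 2·12=24, U→S4 4·8=32, V→S4 9·25=225, W→S4 2·13=26. Service cost 613.
{S2}: service cost 829
{S3}: service cost 873
Among all 4 size-1 choices, {S4} is lowest.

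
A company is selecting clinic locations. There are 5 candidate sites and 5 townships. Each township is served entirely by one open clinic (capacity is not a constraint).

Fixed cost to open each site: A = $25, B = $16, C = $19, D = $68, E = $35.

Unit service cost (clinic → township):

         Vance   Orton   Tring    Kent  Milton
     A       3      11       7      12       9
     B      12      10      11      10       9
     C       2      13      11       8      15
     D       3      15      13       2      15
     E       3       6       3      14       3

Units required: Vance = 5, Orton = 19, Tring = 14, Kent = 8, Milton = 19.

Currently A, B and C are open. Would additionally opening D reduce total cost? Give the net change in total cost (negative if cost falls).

Current service cost with {A, B, C}: 533.
Adding D: each township re-picks its cheapest; new service cost 485, saving 48.
Extra fixed cost: 68. Net change = 68 − 48 = 20.
(Totals: 593 → 613.)

No — net change +20 (cost rises by 20).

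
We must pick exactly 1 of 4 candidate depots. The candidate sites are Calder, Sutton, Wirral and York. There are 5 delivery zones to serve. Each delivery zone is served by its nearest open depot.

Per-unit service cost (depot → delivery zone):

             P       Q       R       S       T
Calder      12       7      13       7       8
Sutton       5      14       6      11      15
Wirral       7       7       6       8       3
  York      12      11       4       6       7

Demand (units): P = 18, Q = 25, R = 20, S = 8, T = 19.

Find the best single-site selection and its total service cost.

With exactly 1 open, each delivery zone uses its cheapest among the chosen.
{Wirral}: P→Wirral 7·18=126, Q→Wirral 7·25=175, R→Wirral 6·20=120, S→Wirral 8·8=64, T→Wirral 3·19=57. Service cost 542.
{York}: service cost 752
{Calder}: service cost 859
Among all 4 size-1 choices, {Wirral} is lowest.

Choose Wirral only; total service cost 542.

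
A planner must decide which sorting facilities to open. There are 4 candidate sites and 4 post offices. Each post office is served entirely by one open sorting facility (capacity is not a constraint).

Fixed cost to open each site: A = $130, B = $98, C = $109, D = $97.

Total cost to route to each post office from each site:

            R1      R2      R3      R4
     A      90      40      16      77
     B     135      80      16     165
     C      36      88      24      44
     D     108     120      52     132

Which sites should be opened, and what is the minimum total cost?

Open C only; minimum total cost 301.

For any fixed open set, each post office goes to its cheapest open site; total = fixed + service.
{C}: R1→C 36, R2→C 88, R3→C 24, R4→C 44. Service 192; fixed 109; total 301.
{A}: service 223 + fixed 130 = 353
{A, C}: service 136 + fixed 239 = 375
{A, B, C, D}: service 136 + fixed 434 = 570
(All 15 nonempty subsets were checked; C only is lowest.)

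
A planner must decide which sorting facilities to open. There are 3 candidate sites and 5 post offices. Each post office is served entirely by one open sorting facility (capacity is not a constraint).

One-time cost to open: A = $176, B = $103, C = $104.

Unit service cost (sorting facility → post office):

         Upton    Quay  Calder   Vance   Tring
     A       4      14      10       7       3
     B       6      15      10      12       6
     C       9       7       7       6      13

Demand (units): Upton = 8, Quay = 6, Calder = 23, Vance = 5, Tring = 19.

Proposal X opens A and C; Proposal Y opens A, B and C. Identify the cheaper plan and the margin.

Proposal X is cheaper by 103.

Proposal X: {A, C}: Upton→A 4·8=32, Quay→C 7·6=42, Calder→C 7·23=161, Vance→C 6·5=30, Tring→A 3·19=57. Service 322; fixed 280; total 602.
Proposal Y: {A, B, C}: Upton→A 4·8=32, Quay→C 7·6=42, Calder→C 7·23=161, Vance→C 6·5=30, Tring→A 3·19=57. Service 322; fixed 383; total 705.
Difference: |602 − 705| = 103.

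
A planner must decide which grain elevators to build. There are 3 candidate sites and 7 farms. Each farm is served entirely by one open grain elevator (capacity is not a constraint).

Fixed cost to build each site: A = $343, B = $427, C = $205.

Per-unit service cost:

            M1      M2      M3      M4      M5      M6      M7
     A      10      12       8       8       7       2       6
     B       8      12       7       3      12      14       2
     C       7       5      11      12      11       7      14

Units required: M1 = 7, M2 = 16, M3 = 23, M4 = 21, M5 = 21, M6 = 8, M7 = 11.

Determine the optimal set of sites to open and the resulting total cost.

For any fixed open set, each farm goes to its cheapest open site; total = fixed + service.
{A}: M1→A 10·7=70, M2→A 12·16=192, M3→A 8·23=184, M4→A 8·21=168, M5→A 7·21=147, M6→A 2·8=16, M7→A 6·11=66. Service 843; fixed 343; total 1186.
{A, C}: service 710 + fixed 548 = 1258
{C}: service 1075 + fixed 205 = 1280
{A, B, C}: service 538 + fixed 975 = 1513
No other subset beats 1186.

Open A only; minimum total cost 1186.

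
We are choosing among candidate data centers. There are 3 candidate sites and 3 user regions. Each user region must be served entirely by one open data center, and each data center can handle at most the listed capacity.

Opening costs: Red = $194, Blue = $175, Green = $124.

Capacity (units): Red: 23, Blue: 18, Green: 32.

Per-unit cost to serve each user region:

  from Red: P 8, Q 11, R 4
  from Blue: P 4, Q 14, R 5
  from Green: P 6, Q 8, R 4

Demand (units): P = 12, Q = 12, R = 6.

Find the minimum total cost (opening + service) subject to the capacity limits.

Minimum total cost: 316

Open {Green}: P→Green 6·12=72, Q→Green 8·12=96, R→Green 4·6=24.
Loads: Green carries 30/32. Service 192; fixed 124; total 316.
Next best feasible plan costs 467.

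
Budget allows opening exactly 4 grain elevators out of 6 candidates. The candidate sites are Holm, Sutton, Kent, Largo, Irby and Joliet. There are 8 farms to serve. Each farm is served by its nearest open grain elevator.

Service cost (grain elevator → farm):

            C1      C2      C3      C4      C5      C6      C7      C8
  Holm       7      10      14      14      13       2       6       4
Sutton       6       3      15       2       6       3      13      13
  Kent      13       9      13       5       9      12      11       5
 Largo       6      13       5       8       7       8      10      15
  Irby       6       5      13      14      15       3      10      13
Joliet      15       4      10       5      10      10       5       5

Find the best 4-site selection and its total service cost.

Choose Holm, Sutton, Largo and Joliet; total service cost 33.

With exactly 4 open, each farm uses its cheapest among the chosen.
{Holm, Sutton, Largo, Joliet}: C1→Sutton 6, C2→Sutton 3, C3→Largo 5, C4→Sutton 2, C5→Sutton 6, C6→Holm 2, C7→Joliet 5, C8→Holm 4. Service cost 33.
{Holm, Sutton, Kent, Largo}: service cost 34
{Holm, Sutton, Largo, Irby}: service cost 34
Among all 15 size-4 choices, {Holm, Sutton, Largo, Joliet} is lowest.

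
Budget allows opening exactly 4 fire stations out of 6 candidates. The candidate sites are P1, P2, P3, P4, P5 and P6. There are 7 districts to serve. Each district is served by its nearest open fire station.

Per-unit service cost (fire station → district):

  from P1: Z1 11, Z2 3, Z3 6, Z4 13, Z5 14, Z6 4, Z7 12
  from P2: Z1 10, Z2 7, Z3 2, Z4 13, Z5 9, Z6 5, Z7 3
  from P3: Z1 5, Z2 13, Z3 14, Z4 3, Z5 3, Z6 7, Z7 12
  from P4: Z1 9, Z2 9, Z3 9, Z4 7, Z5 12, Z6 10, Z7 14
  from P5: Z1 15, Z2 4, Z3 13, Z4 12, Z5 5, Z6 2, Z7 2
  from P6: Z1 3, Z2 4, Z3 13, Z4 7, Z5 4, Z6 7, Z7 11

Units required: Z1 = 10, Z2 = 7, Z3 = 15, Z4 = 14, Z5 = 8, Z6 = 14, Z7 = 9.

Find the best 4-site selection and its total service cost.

With exactly 4 open, each district uses its cheapest among the chosen.
{P2, P3, P5, P6}: Z1→P6 3·10=30, Z2→P5 4·7=28, Z3→P2 2·15=30, Z4→P3 3·14=42, Z5→P3 3·8=24, Z6→P5 2·14=28, Z7→P5 2·9=18. Service cost 200.
{P1, P2, P3, P5}: service cost 213
{P2, P3, P4, P5}: service cost 220
Among all 15 size-4 choices, {P2, P3, P5, P6} is lowest.

Choose P2, P3, P5 and P6; total service cost 200.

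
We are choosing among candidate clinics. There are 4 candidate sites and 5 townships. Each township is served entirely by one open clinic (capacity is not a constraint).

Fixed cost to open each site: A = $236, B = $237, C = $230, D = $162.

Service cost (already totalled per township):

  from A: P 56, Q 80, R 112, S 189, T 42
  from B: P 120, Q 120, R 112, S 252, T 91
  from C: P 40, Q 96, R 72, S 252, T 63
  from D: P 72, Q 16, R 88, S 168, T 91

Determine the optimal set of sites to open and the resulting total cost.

For any fixed open set, each township goes to its cheapest open site; total = fixed + service.
{D}: P→D 72, Q→D 16, R→D 88, S→D 168, T→D 91. Service 435; fixed 162; total 597.
{A}: service 479 + fixed 236 = 715
{C, D}: service 359 + fixed 392 = 751
{A, B, C, D}: service 338 + fixed 865 = 1203
No other subset beats 597.

Open D only; minimum total cost 597.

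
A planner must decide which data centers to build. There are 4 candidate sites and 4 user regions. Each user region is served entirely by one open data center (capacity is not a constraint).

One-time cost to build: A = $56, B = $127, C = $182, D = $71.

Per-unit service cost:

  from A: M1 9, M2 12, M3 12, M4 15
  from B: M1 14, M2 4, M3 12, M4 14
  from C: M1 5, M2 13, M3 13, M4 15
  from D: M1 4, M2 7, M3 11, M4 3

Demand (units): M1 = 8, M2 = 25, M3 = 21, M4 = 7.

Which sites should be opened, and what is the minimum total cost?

Open D only; minimum total cost 530.

For any fixed open set, each user region goes to its cheapest open site; total = fixed + service.
{D}: M1→D 4·8=32, M2→D 7·25=175, M3→D 11·21=231, M4→D 3·7=21. Service 459; fixed 71; total 530.
{B, D}: M1→D 4·8=32, M2→B 4·25=100, M3→D 11·21=231, M4→D 3·7=21. Service 384; fixed 198; total 582.
{A, D}: M1→D 4·8=32, M2→D 7·25=175, M3→D 11·21=231, M4→D 3·7=21. Service 459; fixed 127; total 586.
{A, B, C, D}: service 384 + fixed 436 = 820
(All 15 nonempty subsets were checked; D only is lowest.)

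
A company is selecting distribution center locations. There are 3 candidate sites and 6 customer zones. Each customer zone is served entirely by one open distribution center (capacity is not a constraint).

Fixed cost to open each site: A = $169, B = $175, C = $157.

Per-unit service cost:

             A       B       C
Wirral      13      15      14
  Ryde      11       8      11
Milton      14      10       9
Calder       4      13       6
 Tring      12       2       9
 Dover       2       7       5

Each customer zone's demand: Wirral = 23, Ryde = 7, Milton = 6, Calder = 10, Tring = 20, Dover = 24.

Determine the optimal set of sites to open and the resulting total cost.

For any fixed open set, each customer zone goes to its cheapest open site; total = fixed + service.
{A, B}: Wirral→A 13·23=299, Ryde→B 8·7=56, Milton→B 10·6=60, Calder→A 4·10=40, Tring→B 2·20=40, Dover→A 2·24=48. Service 543; fixed 344; total 887.
{A}: service 788 + fixed 169 = 957
{C}: service 813 + fixed 157 = 970
{A, B, C}: Wirral→A 13·23=299, Ryde→B 8·7=56, Milton→C 9·6=54, Calder→A 4·10=40, Tring→B 2·20=40, Dover→A 2·24=48. Service 537; fixed 501; total 1038.
No other subset beats 887.

Open A and B; minimum total cost 887.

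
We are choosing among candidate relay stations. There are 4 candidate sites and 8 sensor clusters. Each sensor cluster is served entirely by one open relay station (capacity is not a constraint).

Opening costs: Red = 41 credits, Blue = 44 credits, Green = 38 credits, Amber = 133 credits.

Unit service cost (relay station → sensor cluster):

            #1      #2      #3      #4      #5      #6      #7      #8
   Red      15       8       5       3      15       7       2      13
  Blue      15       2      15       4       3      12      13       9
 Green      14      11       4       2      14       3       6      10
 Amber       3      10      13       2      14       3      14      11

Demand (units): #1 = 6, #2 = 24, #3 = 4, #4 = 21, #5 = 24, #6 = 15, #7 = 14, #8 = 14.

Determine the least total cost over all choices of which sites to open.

Minimum total cost: 584

For any fixed open set, each sensor cluster goes to its cheapest open site; total = fixed + service.
{Red, Blue, Green}: #1→Green 14·6=84, #2→Blue 2·24=48, #3→Green 4·4=16, #4→Green 2·21=42, #5→Blue 3·24=72, #6→Green 3·15=45, #7→Red 2·14=28, #8→Blue 9·14=126. Service 461; fixed 123; total 584.
{Blue, Green}: #1→Green 14·6=84, #2→Blue 2·24=48, #3→Green 4·4=16, #4→Green 2·21=42, #5→Blue 3·24=72, #6→Green 3·15=45, #7→Green 6·14=84, #8→Blue 9·14=126. Service 517; fixed 82; total 599.
{Red, Blue, Amber}: service 399 + fixed 218 = 617
{Red, Blue, Green, Amber}: service 395 + fixed 256 = 651
No other subset beats 584.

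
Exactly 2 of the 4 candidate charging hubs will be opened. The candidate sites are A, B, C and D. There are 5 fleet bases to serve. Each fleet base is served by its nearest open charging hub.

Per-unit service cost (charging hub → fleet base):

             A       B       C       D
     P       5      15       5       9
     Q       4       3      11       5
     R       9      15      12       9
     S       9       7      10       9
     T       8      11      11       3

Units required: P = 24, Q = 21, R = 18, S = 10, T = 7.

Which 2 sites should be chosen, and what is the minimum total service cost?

Choose A and B; total service cost 471.

With exactly 2 open, each fleet base uses its cheapest among the chosen.
{A, B}: P→A 5·24=120, Q→B 3·21=63, R→A 9·18=162, S→B 7·10=70, T→A 8·7=56. Service cost 471.
{A, D}: service cost 477
{C, D}: service cost 498
Among all 6 size-2 choices, {A, B} is lowest.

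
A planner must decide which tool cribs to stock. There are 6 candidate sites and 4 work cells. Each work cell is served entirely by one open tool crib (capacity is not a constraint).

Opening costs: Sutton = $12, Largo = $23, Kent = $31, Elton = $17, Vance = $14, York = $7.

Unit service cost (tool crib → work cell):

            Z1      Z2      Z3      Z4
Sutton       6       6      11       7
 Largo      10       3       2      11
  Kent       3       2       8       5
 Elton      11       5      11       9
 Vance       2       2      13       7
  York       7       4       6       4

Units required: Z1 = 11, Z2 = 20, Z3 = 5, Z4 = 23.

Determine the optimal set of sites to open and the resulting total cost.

Open Vance and York; minimum total cost 205.

For any fixed open set, each work cell goes to its cheapest open site; total = fixed + service.
{Vance, York}: Z1→Vance 2·11=22, Z2→Vance 2·20=40, Z3→York 6·5=30, Z4→York 4·23=92. Service 184; fixed 21; total 205.
{Largo, Vance, York}: service 164 + fixed 44 = 208
{Sutton, Vance, York}: Z1→Vance 2·11=22, Z2→Vance 2·20=40, Z3→York 6·5=30, Z4→York 4·23=92. Service 184; fixed 33; total 217.
{Sutton, Largo, Kent, Elton, Vance, York}: service 164 + fixed 104 = 268
No other subset beats 205.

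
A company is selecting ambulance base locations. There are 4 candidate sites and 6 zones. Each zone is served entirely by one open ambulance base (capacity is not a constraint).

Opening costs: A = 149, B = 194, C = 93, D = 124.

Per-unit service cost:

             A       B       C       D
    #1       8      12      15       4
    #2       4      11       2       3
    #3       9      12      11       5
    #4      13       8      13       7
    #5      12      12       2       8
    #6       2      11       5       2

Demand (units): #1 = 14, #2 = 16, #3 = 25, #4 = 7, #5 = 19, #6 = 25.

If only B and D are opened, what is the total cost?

Total cost: 798

Each zone is assigned to its cheapest site among the open ones.
{B, D}: #1→D 4·14=56, #2→D 3·16=48, #3→D 5·25=125, #4→D 7·7=49, #5→D 8·19=152, #6→D 2·25=50. Service 480; fixed 318; total 798.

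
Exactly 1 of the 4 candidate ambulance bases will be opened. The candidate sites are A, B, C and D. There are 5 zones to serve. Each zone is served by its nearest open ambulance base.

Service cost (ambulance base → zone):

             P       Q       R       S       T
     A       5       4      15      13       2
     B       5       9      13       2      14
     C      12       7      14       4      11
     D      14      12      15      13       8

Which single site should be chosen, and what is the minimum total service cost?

With exactly 1 open, each zone uses its cheapest among the chosen.
{A}: P→A 5, Q→A 4, R→A 15, S→A 13, T→A 2. Service cost 39.
{B}: service cost 43
{C}: service cost 48
Among all 4 size-1 choices, {A} is lowest.

Choose A only; total service cost 39.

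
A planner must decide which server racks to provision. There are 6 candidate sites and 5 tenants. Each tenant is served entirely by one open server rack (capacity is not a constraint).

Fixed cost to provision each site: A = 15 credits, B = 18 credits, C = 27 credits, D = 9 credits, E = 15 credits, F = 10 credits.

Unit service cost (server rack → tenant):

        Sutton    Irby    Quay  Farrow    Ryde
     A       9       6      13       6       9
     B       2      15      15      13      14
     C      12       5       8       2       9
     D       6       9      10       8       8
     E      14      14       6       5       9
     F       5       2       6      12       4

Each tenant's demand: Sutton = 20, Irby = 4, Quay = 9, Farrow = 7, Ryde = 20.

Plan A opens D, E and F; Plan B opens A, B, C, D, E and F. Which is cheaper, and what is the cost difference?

Plan A: {D, E, F}: Sutton→F 5·20=100, Irby→F 2·4=8, Quay→E 6·9=54, Farrow→E 5·7=35, Ryde→F 4·20=80. Service 277; fixed 34; total 311.
Plan B: {A, B, C, D, E, F}: Sutton→B 2·20=40, Irby→F 2·4=8, Quay→E 6·9=54, Farrow→C 2·7=14, Ryde→F 4·20=80. Service 196; fixed 94; total 290.
Difference: |311 − 290| = 21.

Plan B is cheaper by 21.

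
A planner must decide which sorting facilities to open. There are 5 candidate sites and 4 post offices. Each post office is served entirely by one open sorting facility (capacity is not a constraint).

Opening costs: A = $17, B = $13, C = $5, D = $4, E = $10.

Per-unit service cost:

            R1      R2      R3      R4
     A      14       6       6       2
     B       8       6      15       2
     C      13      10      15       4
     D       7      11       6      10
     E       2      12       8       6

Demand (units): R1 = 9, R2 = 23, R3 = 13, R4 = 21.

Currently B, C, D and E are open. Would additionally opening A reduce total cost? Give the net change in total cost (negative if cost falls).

No — net change +17 (cost rises by 17).

Current service cost with {B, C, D, E}: 276.
Adding A: each post office re-picks its cheapest; new service cost 276, saving 0.
Extra fixed cost: 17. Net change = 17 − 0 = 17.
(Totals: 308 → 325.)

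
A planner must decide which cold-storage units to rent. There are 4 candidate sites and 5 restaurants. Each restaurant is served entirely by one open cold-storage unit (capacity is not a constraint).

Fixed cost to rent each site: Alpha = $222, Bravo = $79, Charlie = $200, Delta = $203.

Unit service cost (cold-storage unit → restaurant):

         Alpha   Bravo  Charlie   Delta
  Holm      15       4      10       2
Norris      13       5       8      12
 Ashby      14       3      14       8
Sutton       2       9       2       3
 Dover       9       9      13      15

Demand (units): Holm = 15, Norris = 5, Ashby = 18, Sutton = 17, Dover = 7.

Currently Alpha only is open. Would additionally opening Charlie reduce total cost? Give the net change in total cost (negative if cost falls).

No — net change +100 (cost rises by 100).

Current service cost with {Alpha}: 639.
Adding Charlie: each restaurant re-picks its cheapest; new service cost 539, saving 100.
Extra fixed cost: 200. Net change = 200 − 100 = 100.
(Totals: 861 → 961.)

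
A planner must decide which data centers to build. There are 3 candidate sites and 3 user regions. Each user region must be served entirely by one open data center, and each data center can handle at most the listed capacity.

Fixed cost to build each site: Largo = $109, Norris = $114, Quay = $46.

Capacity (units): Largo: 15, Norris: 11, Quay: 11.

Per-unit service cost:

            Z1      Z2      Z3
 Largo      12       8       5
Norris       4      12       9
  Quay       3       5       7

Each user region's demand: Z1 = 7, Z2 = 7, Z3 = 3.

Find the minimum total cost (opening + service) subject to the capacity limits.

Open {Norris, Quay}: Z1→Norris 4·7=28, Z2→Quay 5·7=35, Z3→Quay 7·3=21.
Loads: Norris carries 7/11, Quay carries 10/11. Service 84; fixed 160; total 244.
Next best feasible plan costs 247.

Minimum total cost: 244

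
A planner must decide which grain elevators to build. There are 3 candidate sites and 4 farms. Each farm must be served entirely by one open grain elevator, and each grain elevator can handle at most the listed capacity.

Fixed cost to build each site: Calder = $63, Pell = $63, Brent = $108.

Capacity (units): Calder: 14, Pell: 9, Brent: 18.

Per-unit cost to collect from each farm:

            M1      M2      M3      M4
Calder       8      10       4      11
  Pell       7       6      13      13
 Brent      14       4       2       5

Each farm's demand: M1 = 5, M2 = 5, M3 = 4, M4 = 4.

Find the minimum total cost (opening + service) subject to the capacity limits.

Minimum total cost: 226

Open {Brent}: M1→Brent 14·5=70, M2→Brent 4·5=20, M3→Brent 2·4=8, M4→Brent 5·4=20.
Loads: Brent carries 18/18. Service 118; fixed 108; total 226.
Next best feasible plan costs 254.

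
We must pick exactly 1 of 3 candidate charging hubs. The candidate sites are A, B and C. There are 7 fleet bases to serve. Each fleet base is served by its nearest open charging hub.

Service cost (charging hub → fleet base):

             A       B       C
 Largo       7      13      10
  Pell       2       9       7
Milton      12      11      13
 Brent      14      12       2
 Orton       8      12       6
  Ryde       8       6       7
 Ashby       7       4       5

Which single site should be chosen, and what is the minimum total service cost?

Choose C only; total service cost 50.

With exactly 1 open, each fleet base uses its cheapest among the chosen.
{C}: Largo→C 10, Pell→C 7, Milton→C 13, Brent→C 2, Orton→C 6, Ryde→C 7, Ashby→C 5. Service cost 50.
{A}: service cost 58
{B}: service cost 67
Among all 3 size-1 choices, {C} is lowest.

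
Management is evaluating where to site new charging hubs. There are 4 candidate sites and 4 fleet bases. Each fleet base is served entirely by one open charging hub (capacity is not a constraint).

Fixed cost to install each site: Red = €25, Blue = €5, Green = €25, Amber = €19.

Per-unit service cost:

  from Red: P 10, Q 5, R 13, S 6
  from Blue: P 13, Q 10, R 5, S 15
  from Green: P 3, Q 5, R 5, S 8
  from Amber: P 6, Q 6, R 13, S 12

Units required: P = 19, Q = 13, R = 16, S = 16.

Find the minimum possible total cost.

For any fixed open set, each fleet base goes to its cheapest open site; total = fixed + service.
{Red, Green}: P→Green 3·19=57, Q→Red 5·13=65, R→Green 5·16=80, S→Red 6·16=96. Service 298; fixed 50; total 348.
{Red, Blue, Green}: service 298 + fixed 55 = 353
{Green}: service 330 + fixed 25 = 355
{Red, Blue, Green, Amber}: P→Green 3·19=57, Q→Red 5·13=65, R→Blue 5·16=80, S→Red 6·16=96. Service 298; fixed 74; total 372.
No other subset beats 348.

Minimum total cost: 348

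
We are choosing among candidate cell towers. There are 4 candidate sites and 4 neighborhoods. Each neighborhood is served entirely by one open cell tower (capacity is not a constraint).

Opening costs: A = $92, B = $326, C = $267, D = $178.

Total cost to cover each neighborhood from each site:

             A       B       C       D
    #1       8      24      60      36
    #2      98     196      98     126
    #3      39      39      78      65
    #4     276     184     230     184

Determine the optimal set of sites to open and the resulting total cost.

Open A only; minimum total cost 513.

For any fixed open set, each neighborhood goes to its cheapest open site; total = fixed + service.
{A}: #1→A 8, #2→A 98, #3→A 39, #4→A 276. Service 421; fixed 92; total 513.
{D}: service 411 + fixed 178 = 589
{A, D}: #1→A 8, #2→A 98, #3→A 39, #4→D 184. Service 329; fixed 270; total 599.
{A, B, C, D}: service 329 + fixed 863 = 1192
No other subset beats 513.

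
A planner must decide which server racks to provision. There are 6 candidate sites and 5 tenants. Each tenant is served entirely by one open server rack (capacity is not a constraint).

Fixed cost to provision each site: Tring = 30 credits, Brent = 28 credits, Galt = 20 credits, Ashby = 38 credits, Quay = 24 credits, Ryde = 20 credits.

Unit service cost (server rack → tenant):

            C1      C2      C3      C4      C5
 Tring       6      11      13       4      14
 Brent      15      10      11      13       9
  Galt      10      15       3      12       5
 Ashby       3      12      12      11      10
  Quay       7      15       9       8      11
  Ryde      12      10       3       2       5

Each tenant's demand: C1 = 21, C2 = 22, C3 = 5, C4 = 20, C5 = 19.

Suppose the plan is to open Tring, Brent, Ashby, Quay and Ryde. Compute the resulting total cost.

Each tenant is assigned to its cheapest site among the open ones.
{Tring, Brent, Ashby, Quay, Ryde}: C1→Ashby 3·21=63, C2→Brent 10·22=220, C3→Ryde 3·5=15, C4→Ryde 2·20=40, C5→Ryde 5·19=95. Service 433; fixed 140; total 573.

Total cost: 573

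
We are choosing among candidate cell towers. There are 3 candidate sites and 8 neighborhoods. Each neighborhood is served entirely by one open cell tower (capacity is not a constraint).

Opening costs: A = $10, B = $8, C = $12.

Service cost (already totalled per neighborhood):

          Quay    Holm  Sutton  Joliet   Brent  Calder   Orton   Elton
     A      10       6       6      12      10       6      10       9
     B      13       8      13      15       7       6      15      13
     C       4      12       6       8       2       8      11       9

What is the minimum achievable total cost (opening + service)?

Minimum total cost: 72

For any fixed open set, each neighborhood goes to its cheapest open site; total = fixed + service.
{C}: Quay→C 4, Holm→C 12, Sutton→C 6, Joliet→C 8, Brent→C 2, Calder→C 8, Orton→C 11, Elton→C 9. Service 60; fixed 12; total 72.
{A, C}: service 51 + fixed 22 = 73
{B, C}: Quay→C 4, Holm→B 8, Sutton→C 6, Joliet→C 8, Brent→C 2, Calder→B 6, Orton→C 11, Elton→C 9. Service 54; fixed 20; total 74.
{A, B, C}: Quay→C 4, Holm→A 6, Sutton→A 6, Joliet→C 8, Brent→C 2, Calder→A 6, Orton→A 10, Elton→A 9. Service 51; fixed 30; total 81.
(All 7 nonempty subsets were checked; C only is lowest.)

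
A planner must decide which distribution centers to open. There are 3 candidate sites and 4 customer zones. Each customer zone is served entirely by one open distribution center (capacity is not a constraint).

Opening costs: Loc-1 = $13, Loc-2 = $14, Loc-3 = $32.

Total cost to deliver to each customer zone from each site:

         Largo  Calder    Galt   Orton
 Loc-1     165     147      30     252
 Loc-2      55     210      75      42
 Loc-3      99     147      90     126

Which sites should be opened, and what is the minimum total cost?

For any fixed open set, each customer zone goes to its cheapest open site; total = fixed + service.
{Loc-1, Loc-2}: Largo→Loc-2 55, Calder→Loc-1 147, Galt→Loc-1 30, Orton→Loc-2 42. Service 274; fixed 27; total 301.
{Loc-1, Loc-2, Loc-3}: service 274 + fixed 59 = 333
{Loc-2, Loc-3}: Largo→Loc-2 55, Calder→Loc-3 147, Galt→Loc-2 75, Orton→Loc-2 42. Service 319; fixed 46; total 365.
{Loc-1}: service 594 + fixed 13 = 607
(All 7 nonempty subsets were checked; Loc-1 and Loc-2 is lowest.)

Open Loc-1 and Loc-2; minimum total cost 301.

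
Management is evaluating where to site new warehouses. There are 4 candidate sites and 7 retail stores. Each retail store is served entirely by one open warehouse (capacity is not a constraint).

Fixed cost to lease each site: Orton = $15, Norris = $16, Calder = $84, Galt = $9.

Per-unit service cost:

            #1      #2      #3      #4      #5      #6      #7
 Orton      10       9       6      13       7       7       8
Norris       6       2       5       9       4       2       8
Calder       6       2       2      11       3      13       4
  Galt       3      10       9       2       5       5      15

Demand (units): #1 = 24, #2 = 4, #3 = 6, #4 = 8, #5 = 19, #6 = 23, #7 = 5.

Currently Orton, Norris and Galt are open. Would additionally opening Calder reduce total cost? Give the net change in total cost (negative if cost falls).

No — net change +27 (cost rises by 27).

Current service cost with {Orton, Norris, Galt}: 288.
Adding Calder: each retail store re-picks its cheapest; new service cost 231, saving 57.
Extra fixed cost: 84. Net change = 84 − 57 = 27.
(Totals: 328 → 355.)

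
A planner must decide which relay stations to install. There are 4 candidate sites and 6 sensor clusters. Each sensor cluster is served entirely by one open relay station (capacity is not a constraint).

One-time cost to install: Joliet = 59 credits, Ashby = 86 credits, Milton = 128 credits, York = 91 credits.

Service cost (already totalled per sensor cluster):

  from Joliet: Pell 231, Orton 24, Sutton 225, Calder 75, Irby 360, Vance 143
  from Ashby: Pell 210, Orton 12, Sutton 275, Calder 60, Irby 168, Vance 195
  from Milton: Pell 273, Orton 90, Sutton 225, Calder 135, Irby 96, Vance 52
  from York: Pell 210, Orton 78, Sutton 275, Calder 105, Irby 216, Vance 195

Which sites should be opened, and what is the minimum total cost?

Open Ashby and Milton; minimum total cost 869.

For any fixed open set, each sensor cluster goes to its cheapest open site; total = fixed + service.
{Ashby, Milton}: Pell→Ashby 210, Orton→Ashby 12, Sutton→Milton 225, Calder→Ashby 60, Irby→Milton 96, Vance→Milton 52. Service 655; fixed 214; total 869.
{Joliet, Milton}: service 703 + fixed 187 = 890
{Joliet, Ashby, Milton}: service 655 + fixed 273 = 928
{Joliet, Ashby, Milton, York}: service 655 + fixed 364 = 1019
No other subset beats 869.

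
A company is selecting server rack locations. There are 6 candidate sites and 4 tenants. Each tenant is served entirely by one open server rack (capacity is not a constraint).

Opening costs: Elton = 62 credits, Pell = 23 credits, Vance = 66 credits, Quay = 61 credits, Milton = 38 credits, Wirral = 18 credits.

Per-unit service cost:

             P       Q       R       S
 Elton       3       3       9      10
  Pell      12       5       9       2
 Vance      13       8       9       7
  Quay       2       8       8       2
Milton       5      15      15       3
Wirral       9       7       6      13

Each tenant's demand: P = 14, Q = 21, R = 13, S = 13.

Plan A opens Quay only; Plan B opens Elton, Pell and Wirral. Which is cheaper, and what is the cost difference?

Plan A: {Quay}: P→Quay 2·14=28, Q→Quay 8·21=168, R→Quay 8·13=104, S→Quay 2·13=26. Service 326; fixed 61; total 387.
Plan B: {Elton, Pell, Wirral}: P→Elton 3·14=42, Q→Elton 3·21=63, R→Wirral 6·13=78, S→Pell 2·13=26. Service 209; fixed 103; total 312.
Difference: |387 − 312| = 75.

Plan B is cheaper by 75.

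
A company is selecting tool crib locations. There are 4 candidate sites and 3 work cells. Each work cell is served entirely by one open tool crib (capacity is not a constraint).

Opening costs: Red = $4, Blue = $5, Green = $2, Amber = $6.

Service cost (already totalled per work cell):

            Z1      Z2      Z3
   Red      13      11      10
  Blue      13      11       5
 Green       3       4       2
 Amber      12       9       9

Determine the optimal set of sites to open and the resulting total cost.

Open Green only; minimum total cost 11.

For any fixed open set, each work cell goes to its cheapest open site; total = fixed + service.
{Green}: Z1→Green 3, Z2→Green 4, Z3→Green 2. Service 9; fixed 2; total 11.
{Red, Green}: service 9 + fixed 6 = 15
{Blue, Green}: Z1→Green 3, Z2→Green 4, Z3→Green 2. Service 9; fixed 7; total 16.
{Red, Blue, Green, Amber}: Z1→Green 3, Z2→Green 4, Z3→Green 2. Service 9; fixed 17; total 26.
No other subset beats 11.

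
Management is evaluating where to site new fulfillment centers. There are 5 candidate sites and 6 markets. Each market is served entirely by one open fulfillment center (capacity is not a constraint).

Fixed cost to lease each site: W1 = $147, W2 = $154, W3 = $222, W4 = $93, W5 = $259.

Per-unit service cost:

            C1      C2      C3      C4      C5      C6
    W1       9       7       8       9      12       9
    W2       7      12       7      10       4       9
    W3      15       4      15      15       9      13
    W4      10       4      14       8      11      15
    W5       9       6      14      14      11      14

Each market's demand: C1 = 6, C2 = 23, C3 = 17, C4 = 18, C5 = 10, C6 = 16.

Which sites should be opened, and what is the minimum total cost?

Open W2 and W4; minimum total cost 828.

For any fixed open set, each market goes to its cheapest open site; total = fixed + service.
{W2, W4}: C1→W2 7·6=42, C2→W4 4·23=92, C3→W2 7·17=119, C4→W4 8·18=144, C5→W2 4·10=40, C6→W2 9·16=144. Service 581; fixed 247; total 828.
{W1, W4}: service 680 + fixed 240 = 920
{W1}: service 777 + fixed 147 = 924
{W1, W2, W3, W4, W5}: service 581 + fixed 875 = 1456
No other subset beats 828.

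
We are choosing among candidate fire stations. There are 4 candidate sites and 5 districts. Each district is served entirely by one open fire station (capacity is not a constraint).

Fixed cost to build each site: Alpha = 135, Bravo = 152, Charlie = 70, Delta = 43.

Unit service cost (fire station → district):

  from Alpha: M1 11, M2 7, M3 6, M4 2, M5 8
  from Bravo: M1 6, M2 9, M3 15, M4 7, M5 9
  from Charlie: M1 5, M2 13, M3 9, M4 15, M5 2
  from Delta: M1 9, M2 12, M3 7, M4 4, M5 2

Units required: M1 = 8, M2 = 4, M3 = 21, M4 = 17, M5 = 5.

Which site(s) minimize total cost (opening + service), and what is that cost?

For any fixed open set, each district goes to its cheapest open site; total = fixed + service.
{Delta}: M1→Delta 9·8=72, M2→Delta 12·4=48, M3→Delta 7·21=147, M4→Delta 4·17=68, M5→Delta 2·5=10. Service 345; fixed 43; total 388.
{Charlie, Delta}: M1→Charlie 5·8=40, M2→Delta 12·4=48, M3→Delta 7·21=147, M4→Delta 4·17=68, M5→Charlie 2·5=10. Service 313; fixed 113; total 426.
{Alpha, Charlie}: M1→Charlie 5·8=40, M2→Alpha 7·4=28, M3→Alpha 6·21=126, M4→Alpha 2·17=34, M5→Charlie 2·5=10. Service 238; fixed 205; total 443.
{Alpha, Bravo, Charlie, Delta}: service 238 + fixed 400 = 638
No other subset beats 388.

Open Delta only; minimum total cost 388.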